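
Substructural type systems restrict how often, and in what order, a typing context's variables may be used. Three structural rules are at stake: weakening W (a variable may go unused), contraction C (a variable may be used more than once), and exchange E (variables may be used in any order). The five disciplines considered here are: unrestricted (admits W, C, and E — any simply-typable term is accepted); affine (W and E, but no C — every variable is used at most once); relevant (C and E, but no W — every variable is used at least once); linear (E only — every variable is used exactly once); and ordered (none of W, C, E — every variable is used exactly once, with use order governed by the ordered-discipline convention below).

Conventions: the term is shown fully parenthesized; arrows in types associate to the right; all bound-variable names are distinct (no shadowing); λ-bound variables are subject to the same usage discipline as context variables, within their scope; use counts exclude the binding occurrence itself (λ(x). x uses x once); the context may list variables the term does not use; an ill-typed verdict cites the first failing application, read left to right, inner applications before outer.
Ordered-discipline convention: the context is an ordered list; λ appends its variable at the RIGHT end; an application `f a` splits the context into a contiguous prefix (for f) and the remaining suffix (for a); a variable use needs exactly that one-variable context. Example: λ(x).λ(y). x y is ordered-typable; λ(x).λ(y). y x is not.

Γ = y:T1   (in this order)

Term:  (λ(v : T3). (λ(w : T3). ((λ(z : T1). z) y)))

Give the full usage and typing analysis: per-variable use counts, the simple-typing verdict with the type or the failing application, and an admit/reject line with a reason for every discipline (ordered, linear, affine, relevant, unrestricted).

usage: y: 1, v (λ-bound): 0, w (λ-bound): 0, z (λ-bound): 1
left-to-right use order: z, y
typing: well-typed — term : T3 -> T3 -> T1
ordered: ✗, needs weakening: v, w unused
linear: ✗, needs weakening: v, w unused
affine: ✓, no duplicate uses among y, v, w, z
relevant: ✗, needs weakening: v, w unused
unrestricted: ✓, typability at T3 -> T3 -> T1 is all that's needed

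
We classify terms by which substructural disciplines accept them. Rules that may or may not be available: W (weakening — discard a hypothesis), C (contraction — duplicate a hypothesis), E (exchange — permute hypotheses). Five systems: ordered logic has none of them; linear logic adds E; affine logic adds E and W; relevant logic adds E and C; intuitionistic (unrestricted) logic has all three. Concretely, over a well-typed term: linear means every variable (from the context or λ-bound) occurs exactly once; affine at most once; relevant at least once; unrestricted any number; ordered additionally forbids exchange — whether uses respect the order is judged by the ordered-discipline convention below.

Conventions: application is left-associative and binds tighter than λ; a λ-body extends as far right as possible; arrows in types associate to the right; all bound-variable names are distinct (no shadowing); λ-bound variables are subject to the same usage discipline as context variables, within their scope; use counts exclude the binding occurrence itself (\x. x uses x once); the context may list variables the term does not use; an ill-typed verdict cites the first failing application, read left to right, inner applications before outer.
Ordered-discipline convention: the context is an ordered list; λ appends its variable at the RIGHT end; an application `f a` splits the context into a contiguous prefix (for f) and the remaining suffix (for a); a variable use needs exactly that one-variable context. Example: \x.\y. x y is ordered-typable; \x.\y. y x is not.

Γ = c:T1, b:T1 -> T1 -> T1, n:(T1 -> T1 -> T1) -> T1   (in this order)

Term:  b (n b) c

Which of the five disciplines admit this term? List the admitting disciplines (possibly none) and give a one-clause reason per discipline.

admitted by: relevant, unrestricted
use counts: c ×1; b ×2; n ×1
left-to-right use order: b, n, b, c
typing: well-typed — term : T1
ordered ✗ (b ×2 used more than once (contraction))
linear ✗ (b ×2 used more than once (contraction))
affine ✗ (b ×2 used more than once (contraction))
relevant ✓ (c, b, n: all used, weakening unneeded)
unrestricted ✓ (well-typed at T1; no restrictions here)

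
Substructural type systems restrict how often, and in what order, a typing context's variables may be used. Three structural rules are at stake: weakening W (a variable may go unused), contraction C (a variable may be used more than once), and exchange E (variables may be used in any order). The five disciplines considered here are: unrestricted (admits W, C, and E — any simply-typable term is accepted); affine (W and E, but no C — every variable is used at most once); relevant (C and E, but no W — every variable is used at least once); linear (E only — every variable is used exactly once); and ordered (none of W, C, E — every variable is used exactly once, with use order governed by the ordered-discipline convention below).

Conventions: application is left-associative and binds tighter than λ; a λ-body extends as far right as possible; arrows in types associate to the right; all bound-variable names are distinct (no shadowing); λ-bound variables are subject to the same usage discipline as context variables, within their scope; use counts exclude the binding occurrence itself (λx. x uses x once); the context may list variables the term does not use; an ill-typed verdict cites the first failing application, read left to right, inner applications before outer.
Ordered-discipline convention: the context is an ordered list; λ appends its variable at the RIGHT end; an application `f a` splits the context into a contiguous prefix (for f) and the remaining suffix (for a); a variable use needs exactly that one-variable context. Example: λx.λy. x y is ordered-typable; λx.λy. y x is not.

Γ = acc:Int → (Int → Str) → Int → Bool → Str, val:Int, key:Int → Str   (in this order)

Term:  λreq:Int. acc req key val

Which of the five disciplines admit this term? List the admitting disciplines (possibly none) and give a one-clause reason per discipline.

admitting disciplines: linear, affine, relevant, unrestricted
counts: acc ×1; val ×1; key ×1; req (bound) ×1
order of uses: acc, req, key, val
typing: well-typed at Int → Bool → Str
ordered: ✗ — no contiguous prefix/suffix split fits acc, req, key, val
linear: ✓ — exactly-once usage across acc, val, key, req
affine: ✓ — at most one use each (acc, val, key, req)
relevant: ✓ — every one of acc, val, key, req appears
unrestricted: ✓ — type-checks (Int → Bool → Str) and nothing is barred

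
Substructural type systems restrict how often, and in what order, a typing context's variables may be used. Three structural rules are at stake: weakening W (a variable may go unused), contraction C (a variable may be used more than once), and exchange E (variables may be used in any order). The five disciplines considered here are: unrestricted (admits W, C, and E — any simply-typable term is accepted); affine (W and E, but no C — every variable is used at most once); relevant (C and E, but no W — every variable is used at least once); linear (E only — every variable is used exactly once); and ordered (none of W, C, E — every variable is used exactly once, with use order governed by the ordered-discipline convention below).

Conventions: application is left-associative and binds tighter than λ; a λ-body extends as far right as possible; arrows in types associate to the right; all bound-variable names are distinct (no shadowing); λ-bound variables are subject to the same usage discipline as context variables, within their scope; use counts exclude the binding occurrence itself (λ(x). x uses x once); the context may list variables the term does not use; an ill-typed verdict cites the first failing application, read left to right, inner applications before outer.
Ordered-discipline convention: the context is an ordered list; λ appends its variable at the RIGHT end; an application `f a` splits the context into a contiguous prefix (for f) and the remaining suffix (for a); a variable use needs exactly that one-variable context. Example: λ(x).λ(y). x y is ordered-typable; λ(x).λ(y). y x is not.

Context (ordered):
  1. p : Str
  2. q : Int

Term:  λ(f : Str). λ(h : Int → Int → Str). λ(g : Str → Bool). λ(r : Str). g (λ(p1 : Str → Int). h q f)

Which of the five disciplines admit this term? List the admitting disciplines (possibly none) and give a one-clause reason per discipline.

admitted in: none
use counts: p: 0, q: 1, f [bound]: 1, h [bound]: 1, g [bound]: 1, r [bound]: 0, p1 [bound]: 0
use order (left to right): g, h, q, f
typing: ill-typed: a function awaiting Int gets Str
ordered: ✗ — not simply typable
linear: ✗ — fails simple typing
affine: ✗ — a type mismatch blocks all five
relevant: ✗ — the type mismatch rejects it
unrestricted: ✗ — not simply typable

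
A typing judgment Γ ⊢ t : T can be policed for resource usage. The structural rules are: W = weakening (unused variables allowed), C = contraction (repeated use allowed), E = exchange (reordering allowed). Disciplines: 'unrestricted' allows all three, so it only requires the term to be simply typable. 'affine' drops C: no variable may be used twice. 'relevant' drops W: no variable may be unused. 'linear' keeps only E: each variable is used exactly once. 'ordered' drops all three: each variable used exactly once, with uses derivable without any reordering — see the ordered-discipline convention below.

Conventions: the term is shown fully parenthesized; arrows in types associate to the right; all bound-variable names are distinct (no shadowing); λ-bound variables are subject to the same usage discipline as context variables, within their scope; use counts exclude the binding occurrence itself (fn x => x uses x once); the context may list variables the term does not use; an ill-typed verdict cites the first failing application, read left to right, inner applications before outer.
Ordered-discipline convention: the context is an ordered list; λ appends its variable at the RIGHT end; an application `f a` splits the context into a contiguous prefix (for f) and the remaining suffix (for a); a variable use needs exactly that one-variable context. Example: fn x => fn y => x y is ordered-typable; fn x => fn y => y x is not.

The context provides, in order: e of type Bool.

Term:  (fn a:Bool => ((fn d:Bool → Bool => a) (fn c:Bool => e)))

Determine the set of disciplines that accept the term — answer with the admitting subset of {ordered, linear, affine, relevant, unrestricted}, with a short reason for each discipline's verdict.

admitted by: affine, unrestricted
variable uses: e ×1; a (λ-bound) ×1; d (λ-bound) ×0; c (λ-bound) ×0
use order (left to right): a, e
typing: the term checks, with type Bool → Bool
ordered: ✗ — d, c never used (weakening)
linear: ✗ — d, c never used (weakening)
affine: ✓ — at most one use each (e, a, d, c)
relevant: ✗ — d, c never used (weakening)
unrestricted: ✓ — typability at Bool → Bool is all that's needed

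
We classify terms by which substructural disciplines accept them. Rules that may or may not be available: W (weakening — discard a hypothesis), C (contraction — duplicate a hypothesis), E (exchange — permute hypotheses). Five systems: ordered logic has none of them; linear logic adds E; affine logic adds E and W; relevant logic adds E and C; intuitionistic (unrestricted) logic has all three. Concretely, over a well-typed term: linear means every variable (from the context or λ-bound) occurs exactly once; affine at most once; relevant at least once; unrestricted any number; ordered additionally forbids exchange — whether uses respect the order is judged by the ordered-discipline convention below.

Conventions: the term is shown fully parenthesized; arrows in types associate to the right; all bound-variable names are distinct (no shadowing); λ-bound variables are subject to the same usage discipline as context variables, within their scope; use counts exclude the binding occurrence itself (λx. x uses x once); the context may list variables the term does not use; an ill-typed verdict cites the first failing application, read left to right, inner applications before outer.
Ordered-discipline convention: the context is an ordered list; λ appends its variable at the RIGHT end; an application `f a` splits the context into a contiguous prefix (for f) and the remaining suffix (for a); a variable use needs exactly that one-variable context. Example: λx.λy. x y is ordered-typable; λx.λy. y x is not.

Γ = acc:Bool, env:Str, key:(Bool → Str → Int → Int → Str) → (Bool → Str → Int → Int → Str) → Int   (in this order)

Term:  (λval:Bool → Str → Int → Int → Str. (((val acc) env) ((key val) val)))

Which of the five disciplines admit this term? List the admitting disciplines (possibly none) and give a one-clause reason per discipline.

admitting disciplines: relevant, unrestricted
counts: acc: 1×, env: 1×, key: 1×, val (bound): 3×
order of uses: val, acc, env, key, val, val
typing: ✓ — (Bool → Str → Int → Int → Str) → Int → Str
ordered: ✗, repeated use of val ×3
linear: ✗, repeated use of val ×3
affine: ✗, repeated use of val ×3
relevant: ✓, none of acc, env, key, val goes unused
unrestricted: ✓, simply typable at (Bool → Str → Int → Int → Str) → Int → Str; W, C, E all held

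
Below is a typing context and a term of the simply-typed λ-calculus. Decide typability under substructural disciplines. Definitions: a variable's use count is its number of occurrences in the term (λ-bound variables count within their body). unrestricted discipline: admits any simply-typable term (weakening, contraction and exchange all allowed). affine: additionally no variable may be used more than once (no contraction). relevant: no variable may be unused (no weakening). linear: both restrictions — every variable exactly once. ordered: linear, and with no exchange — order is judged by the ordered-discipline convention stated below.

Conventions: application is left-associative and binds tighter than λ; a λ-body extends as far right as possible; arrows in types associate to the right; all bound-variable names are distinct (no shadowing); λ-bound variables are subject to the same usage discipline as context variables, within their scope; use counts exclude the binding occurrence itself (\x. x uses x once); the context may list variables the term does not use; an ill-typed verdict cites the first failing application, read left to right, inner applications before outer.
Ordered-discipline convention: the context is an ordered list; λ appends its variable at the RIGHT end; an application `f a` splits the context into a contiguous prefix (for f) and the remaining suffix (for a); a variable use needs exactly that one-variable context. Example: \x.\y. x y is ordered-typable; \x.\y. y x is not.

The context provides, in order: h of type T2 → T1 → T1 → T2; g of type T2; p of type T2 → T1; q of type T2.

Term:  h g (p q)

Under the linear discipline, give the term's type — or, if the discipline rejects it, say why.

term : T1 → T2
usage: h=1, g=1, p=1, q=1
use order (left to right): h, g, p, q
typing: the term checks, with type T1 → T2
across the five disciplines: ordered ✓ · linear ✓ · affine ✓ · relevant ✓ · unrestricted ✓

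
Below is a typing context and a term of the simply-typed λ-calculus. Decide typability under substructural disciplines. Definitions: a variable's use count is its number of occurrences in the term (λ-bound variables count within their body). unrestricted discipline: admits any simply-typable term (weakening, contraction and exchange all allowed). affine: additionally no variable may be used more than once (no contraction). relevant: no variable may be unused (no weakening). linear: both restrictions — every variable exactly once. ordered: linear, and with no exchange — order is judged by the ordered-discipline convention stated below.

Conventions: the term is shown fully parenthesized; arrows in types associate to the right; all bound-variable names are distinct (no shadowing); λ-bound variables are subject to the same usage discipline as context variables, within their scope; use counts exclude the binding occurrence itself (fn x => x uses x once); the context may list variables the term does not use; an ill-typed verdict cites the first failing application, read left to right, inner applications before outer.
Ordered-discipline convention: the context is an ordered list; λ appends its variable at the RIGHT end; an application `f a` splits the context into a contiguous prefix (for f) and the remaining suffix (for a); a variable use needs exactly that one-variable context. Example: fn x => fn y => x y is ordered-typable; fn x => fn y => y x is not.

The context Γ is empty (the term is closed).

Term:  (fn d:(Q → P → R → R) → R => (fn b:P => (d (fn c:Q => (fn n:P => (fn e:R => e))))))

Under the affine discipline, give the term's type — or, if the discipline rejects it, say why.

term : ((Q → P → R → R) → R) → P → R
counts: d [bound]=1, b [bound]=0, c [bound]=0, n [bound]=0, e [bound]=1
uses in reading order: d, e
typing: ✓ — ((Q → P → R → R) → R) → P → R
summary: ordered ✗ | linear ✗ | affine ✓ | relevant ✗ | unrestricted ✓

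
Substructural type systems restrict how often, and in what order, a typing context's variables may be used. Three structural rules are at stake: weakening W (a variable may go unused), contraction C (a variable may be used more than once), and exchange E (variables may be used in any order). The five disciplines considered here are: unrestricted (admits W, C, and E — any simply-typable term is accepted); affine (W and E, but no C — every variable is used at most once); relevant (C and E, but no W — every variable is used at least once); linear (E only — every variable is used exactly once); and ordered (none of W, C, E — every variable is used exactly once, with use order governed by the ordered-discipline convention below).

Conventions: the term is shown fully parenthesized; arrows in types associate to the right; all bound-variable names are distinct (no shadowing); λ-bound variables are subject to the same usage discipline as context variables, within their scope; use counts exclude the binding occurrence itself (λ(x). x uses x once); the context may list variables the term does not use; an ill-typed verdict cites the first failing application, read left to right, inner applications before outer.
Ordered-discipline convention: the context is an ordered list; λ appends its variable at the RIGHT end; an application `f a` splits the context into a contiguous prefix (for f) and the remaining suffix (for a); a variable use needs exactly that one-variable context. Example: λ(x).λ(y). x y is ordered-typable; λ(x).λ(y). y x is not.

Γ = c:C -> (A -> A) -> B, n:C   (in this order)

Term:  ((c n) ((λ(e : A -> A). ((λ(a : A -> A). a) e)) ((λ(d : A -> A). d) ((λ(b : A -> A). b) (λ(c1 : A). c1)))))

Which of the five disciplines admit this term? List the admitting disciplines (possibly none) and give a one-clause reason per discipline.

accepted by: ordered, linear, affine, relevant, unrestricted
usage: c=1, n=1, e (bound)=1, a (bound)=1, d (bound)=1, b (bound)=1, c1 (bound)=1
order of uses: c, n, a, e, d, b, c1
typing: ✓ — B
ordered ✓ (one use each (c, n, e, a, d, b, c1); ordered split holds)
linear ✓ (each of c, n, e, a, d, b, c1 used exactly once)
affine ✓ (none of c, n, e, a, d, b, c1 used more than once)
relevant ✓ (none of c, n, e, a, d, b, c1 goes unused)
unrestricted ✓ (simply typable at B; W, C, E all held)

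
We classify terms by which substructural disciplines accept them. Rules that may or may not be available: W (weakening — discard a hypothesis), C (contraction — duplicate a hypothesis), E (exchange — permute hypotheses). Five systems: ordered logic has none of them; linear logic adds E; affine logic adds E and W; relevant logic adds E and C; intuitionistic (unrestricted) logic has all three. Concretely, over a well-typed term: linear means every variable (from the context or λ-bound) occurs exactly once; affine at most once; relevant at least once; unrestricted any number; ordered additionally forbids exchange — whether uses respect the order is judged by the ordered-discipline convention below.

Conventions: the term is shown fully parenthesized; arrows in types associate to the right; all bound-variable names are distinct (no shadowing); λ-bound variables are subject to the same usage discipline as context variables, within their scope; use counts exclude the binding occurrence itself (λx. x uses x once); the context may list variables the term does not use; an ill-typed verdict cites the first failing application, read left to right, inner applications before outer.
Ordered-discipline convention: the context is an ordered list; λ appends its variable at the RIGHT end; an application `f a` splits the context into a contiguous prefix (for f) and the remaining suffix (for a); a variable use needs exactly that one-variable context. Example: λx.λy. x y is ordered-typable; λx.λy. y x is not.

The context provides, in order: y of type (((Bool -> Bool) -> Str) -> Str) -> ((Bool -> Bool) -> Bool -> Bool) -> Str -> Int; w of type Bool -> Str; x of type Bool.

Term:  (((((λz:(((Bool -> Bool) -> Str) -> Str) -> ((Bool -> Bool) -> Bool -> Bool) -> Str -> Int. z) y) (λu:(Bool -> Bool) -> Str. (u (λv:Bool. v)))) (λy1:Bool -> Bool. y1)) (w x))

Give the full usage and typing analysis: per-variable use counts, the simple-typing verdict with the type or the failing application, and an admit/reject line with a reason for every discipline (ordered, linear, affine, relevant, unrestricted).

variable uses: y=1, w=1, x=1, z (λ-bound)=1, u (λ-bound)=1, v (λ-bound)=1, y1 (λ-bound)=1
left-to-right use order: z, y, u, v, y1, w, x
typing: well-typed — term : Int
ordered: ✓, y, w, x, z, u, v, y1: once each, no exchange needed
linear: ✓, each of y, w, x, z, u, v, y1 used exactly once
affine: ✓, none of y, w, x, z, u, v, y1 used more than once
relevant: ✓, none of y, w, x, z, u, v, y1 goes unused
unrestricted: ✓, well-typed at Int; no restrictions here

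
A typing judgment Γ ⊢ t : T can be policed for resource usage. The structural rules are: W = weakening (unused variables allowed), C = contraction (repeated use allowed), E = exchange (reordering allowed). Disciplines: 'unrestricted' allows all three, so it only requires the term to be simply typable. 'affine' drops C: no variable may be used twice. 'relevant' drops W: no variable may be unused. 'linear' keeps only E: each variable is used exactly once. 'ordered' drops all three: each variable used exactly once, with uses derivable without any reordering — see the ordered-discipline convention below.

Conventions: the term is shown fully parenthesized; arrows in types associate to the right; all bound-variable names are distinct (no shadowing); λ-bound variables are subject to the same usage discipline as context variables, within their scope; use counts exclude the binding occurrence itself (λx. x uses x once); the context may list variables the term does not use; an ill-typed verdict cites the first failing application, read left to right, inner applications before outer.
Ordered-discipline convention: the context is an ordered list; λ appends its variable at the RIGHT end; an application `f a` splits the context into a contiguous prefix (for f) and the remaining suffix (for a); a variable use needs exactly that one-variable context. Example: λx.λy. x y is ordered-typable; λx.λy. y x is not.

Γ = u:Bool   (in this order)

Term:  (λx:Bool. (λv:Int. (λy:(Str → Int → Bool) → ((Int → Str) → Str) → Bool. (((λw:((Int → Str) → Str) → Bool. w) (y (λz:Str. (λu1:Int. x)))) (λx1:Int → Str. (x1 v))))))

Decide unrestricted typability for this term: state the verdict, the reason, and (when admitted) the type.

yes — type-checks (Bool → Int → ((Str → Int → Bool) → ((Int → Str) → Str) → Bool) → Bool) and nothing is barred; term : Bool → Int → ((Str → Int → Bool) → ((Int → Str) → Str) → Bool) → Bool
counts: u: 0; x (λ-bound): 1; v (λ-bound): 1; y (λ-bound): 1; w (λ-bound): 1; z (λ-bound): 0; u1 (λ-bound): 0; x1 (λ-bound): 1
uses in reading order: w, y, x, x1, v
typing: ✓ — Bool → Int → ((Str → Int → Bool) → ((Int → Str) → Str) → Bool) → Bool
per-discipline verdicts: ordered ✗; linear ✗; affine ✓; relevant ✗; unrestricted ✓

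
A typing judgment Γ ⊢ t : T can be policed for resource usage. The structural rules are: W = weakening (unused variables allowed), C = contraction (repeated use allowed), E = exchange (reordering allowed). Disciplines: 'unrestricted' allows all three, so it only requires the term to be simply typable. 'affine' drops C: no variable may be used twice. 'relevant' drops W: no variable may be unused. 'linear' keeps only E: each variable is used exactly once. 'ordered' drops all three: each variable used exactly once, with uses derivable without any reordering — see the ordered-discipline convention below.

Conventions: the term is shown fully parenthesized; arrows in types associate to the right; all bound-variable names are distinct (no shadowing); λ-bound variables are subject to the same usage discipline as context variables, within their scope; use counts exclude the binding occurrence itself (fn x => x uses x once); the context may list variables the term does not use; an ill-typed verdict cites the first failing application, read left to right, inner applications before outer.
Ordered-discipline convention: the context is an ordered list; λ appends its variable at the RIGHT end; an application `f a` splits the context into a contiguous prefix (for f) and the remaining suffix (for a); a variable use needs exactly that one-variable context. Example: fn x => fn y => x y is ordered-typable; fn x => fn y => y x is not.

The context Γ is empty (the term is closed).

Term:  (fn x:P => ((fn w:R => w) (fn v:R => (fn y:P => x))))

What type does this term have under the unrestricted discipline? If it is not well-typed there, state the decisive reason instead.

not well-typed under unrestricted — fails simple typing
use counts: x (bound): 1; w (bound): 1; v (bound): 0; y (bound): 0
uses in reading order: w, x
typing: ill-typed: a function awaiting R gets R → P → P
summary: ordered ✗; linear ✗; affine ✗; relevant ✗; unrestricted ✗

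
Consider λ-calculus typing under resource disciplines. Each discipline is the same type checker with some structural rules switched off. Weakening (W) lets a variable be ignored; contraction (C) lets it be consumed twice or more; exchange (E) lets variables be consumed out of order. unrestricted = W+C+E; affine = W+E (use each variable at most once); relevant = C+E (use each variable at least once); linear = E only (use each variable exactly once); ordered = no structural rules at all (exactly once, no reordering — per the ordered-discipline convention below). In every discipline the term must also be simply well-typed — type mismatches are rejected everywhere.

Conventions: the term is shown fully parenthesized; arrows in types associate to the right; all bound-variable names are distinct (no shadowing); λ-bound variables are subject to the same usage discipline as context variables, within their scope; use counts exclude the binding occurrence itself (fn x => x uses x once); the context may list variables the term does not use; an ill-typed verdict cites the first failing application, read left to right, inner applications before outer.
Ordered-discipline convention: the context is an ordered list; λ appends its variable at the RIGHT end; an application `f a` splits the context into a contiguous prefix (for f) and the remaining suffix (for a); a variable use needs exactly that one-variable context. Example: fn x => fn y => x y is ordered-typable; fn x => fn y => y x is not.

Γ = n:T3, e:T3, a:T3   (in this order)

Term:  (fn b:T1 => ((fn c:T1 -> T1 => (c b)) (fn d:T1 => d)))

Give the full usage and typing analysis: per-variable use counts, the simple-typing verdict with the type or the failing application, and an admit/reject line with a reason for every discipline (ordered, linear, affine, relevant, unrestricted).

use counts: n: 0×, e: 0×, a: 0×, b [bound]: 1×, c [bound]: 1×, d [bound]: 1×
use order (left to right): c, b, d
typing: well-typed at T1 -> T1
ordered: ✗, unused: n, e, a — weakening required
linear: ✗, unused: n, e, a — weakening required
affine: ✓, none of n, e, a, b, c, d used more than once
relevant: ✗, unused: n, e, a — weakening required
unrestricted: ✓, simply typable at T1 -> T1; W, C, E all held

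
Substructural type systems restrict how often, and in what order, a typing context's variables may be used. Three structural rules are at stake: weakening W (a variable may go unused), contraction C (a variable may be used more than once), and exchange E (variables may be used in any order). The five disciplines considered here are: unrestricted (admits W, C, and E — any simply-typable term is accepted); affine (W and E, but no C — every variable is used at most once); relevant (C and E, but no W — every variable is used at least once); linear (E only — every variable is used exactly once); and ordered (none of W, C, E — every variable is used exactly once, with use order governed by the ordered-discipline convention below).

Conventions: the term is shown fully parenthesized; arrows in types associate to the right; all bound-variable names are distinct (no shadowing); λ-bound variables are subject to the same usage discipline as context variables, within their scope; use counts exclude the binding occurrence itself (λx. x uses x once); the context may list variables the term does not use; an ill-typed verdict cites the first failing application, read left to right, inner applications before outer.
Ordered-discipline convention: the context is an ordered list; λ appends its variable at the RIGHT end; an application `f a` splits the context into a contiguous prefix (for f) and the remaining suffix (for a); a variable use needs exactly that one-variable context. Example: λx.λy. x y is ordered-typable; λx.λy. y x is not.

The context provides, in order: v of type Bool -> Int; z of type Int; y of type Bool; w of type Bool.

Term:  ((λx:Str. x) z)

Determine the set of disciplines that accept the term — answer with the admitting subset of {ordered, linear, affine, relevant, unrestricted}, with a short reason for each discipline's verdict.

accepted by: none
use counts: v ×0; z ×1; y ×0; w ×0; x (λ-bound) ×1
uses in reading order: x, z
typing: ill-typed: an application expects Str but receives Int
ordered: ✗ — fails simple typing
linear: ✗ — a type mismatch blocks all five
affine: ✗ — the type mismatch rejects it
relevant: ✗ — not simply typable
unrestricted: ✗ — fails simple typing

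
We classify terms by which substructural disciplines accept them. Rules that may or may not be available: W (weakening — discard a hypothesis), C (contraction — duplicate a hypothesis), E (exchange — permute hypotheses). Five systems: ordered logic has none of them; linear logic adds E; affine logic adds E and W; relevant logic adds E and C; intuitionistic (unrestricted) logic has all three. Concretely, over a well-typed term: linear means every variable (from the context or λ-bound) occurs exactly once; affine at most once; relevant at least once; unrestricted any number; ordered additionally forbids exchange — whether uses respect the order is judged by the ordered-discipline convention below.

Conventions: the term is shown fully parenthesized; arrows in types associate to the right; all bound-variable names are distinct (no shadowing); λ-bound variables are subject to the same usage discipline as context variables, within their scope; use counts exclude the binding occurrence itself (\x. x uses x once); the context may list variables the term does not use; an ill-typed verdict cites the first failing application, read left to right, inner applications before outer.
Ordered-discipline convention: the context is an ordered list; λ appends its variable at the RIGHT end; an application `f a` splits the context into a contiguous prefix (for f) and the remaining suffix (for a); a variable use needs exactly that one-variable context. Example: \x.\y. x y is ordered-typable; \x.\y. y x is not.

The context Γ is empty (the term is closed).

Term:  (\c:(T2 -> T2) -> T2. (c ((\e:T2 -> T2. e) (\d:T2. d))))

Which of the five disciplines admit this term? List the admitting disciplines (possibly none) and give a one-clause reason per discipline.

admitted in: ordered, linear, affine, relevant, unrestricted
usage: c (bound) ×1, e (bound) ×1, d (bound) ×1
order of uses: c, e, d
typing: the term checks, with type ((T2 -> T2) -> T2) -> T2
ordered: ✓, single-use (c, e, d), ordered derivation ok
linear: ✓, exactly-once usage across c, e, d
affine: ✓, no duplicate uses among c, e, d
relevant: ✓, every one of c, e, d appears
unrestricted: ✓, simply typable at ((T2 -> T2) -> T2) -> T2; W, C, E all held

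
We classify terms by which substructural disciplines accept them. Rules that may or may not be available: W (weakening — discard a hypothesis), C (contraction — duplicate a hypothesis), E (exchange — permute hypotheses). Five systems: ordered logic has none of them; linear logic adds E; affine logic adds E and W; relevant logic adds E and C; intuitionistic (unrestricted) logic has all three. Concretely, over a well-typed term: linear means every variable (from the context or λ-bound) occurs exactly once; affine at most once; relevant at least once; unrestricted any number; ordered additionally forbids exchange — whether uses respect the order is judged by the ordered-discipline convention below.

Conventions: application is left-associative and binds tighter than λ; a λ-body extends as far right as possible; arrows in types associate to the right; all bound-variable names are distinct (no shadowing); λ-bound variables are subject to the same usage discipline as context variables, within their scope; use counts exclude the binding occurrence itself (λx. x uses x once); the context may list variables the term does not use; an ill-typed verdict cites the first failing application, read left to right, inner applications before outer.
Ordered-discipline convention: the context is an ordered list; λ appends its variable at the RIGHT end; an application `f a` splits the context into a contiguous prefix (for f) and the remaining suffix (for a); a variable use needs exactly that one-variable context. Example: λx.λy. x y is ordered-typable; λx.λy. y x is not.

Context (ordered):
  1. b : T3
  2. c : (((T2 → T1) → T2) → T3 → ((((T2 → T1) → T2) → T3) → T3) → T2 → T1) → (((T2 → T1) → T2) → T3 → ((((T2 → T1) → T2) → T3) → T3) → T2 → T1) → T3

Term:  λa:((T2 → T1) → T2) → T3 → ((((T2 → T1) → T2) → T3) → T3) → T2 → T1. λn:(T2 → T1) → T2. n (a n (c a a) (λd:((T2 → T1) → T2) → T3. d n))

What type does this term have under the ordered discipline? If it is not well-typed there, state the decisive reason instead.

not well-typed under ordered — needs contraction — a ×3, n ×3; b never used (weakening)
counts: b: 0×; c: 1×; a (bound): 3×; n (bound): 3×; d (bound): 1×
use order (left to right): n, a, n, c, a, a, d, n
typing: well-typed — term : (((T2 → T1) → T2) → T3 → ((((T2 → T1) → T2) → T3) → T3) → T2 → T1) → ((T2 → T1) → T2) → T2
summary: ordered ✗ · linear ✗ · affine ✗ · relevant ✗ · unrestricted ✓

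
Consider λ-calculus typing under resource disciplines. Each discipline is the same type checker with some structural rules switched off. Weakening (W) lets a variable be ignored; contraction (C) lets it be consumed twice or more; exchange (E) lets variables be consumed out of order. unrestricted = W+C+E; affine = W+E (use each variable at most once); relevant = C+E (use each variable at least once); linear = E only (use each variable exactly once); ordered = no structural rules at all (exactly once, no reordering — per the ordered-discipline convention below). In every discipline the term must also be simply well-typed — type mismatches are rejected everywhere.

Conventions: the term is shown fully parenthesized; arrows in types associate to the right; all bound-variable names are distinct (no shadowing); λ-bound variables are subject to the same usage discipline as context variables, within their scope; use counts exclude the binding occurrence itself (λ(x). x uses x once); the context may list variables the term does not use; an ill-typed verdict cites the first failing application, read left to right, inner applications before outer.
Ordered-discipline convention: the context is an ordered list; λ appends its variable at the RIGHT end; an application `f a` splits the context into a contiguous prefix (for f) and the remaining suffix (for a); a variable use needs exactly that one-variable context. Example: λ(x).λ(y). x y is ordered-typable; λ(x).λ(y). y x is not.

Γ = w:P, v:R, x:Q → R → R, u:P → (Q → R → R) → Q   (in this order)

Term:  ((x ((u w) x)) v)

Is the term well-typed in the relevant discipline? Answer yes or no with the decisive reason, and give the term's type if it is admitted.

yes — none of w, v, x, u goes unused; term : R
usage: w ×1, v ×1, x ×2, u ×1
left-to-right use order: x, u, w, x, v
typing: well-typed at R
summary: ordered ✗ | linear ✗ | affine ✗ | relevant ✓ | unrestricted ✓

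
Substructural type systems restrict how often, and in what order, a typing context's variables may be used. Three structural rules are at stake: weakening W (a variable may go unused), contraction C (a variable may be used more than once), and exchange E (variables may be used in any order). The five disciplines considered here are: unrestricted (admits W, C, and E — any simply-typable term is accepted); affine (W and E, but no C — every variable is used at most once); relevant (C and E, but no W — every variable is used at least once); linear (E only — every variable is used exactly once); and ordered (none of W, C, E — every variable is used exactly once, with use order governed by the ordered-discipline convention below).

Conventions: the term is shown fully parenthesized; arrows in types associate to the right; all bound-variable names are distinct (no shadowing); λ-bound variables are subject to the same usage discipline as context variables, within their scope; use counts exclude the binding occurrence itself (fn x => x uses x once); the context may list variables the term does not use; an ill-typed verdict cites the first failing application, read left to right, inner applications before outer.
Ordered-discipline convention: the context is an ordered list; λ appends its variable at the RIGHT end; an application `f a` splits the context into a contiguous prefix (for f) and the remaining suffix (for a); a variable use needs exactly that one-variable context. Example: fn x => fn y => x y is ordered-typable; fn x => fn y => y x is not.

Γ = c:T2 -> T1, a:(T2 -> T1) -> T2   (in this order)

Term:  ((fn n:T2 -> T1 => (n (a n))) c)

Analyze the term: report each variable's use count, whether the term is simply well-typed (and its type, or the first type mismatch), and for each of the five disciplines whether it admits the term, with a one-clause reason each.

counts: c=1; a=1; n (bound)=2
use order (left to right): n, a, n, c
typing: well-typed — term : T1
ordered ✗ (needs contraction — n ×2)
linear ✗ (needs contraction — n ×2)
affine ✗ (needs contraction — n ×2)
relevant ✓ (every one of c, a, n appears)
unrestricted ✓ (simply typable at T1; W, C, E all held)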